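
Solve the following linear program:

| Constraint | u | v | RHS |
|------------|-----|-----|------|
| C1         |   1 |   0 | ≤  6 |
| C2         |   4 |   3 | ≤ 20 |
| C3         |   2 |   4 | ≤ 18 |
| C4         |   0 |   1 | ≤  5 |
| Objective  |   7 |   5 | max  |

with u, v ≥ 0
Each vertex is the intersection of two constraint boundaries that also satisfies all remaining constraints:
  u = 0 and v = 0 → (0, 0)
  4u + 3v = 20 and v = 0 → (5, 0)
  4u + 3v = 20 and 2u + 4v = 18 → (2.6, 3.2)
  2u + 4v = 18 and u = 0 → (0, 4.5)

Evaluating z = 7u + 5v at each vertex:
  (0, 0): z = 0
  (5, 0): z = 35
  (2.6, 3.2): z = 34.2
  (0, 4.5): z = 22.5

The maximum is at (5, 0) with z = 35.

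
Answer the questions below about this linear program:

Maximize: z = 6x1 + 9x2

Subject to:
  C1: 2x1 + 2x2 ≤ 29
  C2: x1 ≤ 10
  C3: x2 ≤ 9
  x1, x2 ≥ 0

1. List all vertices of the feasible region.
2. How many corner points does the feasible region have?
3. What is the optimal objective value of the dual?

1. (0, 0), (10, 0), (10, 4.5), (5.5, 9), (0, 9)
2. 5
3. 114 (by strong duality, equal to the primal optimum)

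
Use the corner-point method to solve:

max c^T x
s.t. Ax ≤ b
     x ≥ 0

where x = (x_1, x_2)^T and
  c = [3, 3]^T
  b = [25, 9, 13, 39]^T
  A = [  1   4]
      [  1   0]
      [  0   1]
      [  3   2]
Each vertex is the intersection of two constraint boundaries that also satisfies all remaining constraints:
  x_1 = 0 and x_2 = 0 → (0, 0)
  x_1 = 9 and x_2 = 0 → (9, 0)
  x_1 + 4x_2 = 25 and x_1 = 9 → (9, 4)
  x_1 + 4x_2 = 25 and x_1 = 0 → (0, 6.25)

Evaluating z = 3x_1 + 3x_2 at each vertex:
  (0, 0): z = 0
  (9, 0): z = 27
  (9, 4): z = 39
  (0, 6.25): z = 18.75

The maximum is at (9, 4) with z = 39.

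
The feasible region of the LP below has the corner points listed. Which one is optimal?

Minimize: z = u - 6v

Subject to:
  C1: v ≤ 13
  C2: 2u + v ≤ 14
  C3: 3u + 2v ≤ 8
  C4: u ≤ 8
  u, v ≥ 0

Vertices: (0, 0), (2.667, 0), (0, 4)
(0, 4) with z = -24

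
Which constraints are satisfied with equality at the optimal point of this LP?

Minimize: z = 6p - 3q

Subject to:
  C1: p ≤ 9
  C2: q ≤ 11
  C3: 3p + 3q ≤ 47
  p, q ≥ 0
Optimal: p = 0, q = 11
Slack at optimum:
  C1: slack = 9
  C2: slack = 0 (binding)
  C3: slack = 14
  p ≥ 0: p = 0 (binding)
  q ≥ 0: q = 11
Binding constraints: C2, p ≥ 0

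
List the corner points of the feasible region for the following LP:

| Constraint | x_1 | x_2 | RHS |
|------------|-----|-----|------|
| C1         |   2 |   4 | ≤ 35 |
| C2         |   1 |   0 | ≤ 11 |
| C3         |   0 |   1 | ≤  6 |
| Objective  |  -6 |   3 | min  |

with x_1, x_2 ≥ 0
Each vertex is the intersection of two constraint boundaries that also satisfies all remaining constraints:
  x_1 = 0 and x_2 = 0 → (0, 0)
  x_1 = 11 and x_2 = 0 → (11, 0)
  2x_1 + 4x_2 = 35 and x_1 = 11 → (11, 3.25)
  2x_1 + 4x_2 = 35 and x_2 = 6 → (5.5, 6)
  x_2 = 6 and x_1 = 0 → (0, 6)

Vertices: (0, 0), (11, 0), (11, 3.25), (5.5, 6), (0, 6)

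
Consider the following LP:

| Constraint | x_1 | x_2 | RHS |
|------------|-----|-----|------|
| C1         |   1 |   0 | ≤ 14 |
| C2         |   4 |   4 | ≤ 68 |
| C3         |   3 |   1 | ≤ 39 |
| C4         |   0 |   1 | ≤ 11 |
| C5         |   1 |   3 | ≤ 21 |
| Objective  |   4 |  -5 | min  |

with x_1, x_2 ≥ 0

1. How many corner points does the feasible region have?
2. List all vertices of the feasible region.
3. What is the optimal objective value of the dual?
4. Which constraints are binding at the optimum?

1. 4
2. (0, 0), (13, 0), (12, 3), (0, 7)
3. -35 (by strong duality, equal to the primal optimum)
4. C5, x_1 ≥ 0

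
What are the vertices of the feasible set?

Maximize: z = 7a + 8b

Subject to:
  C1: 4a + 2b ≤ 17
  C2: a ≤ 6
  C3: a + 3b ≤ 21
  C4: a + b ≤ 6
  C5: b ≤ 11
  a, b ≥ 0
Each vertex is the intersection of two constraint boundaries that also satisfies all remaining constraints:
  a = 0 and b = 0 → (0, 0)
  4a + 2b = 17 and b = 0 → (4.25, 0)
  4a + 2b = 17 and a + b = 6 → (2.5, 3.5)
  a + b = 6 and a = 0 → (0, 6)

Vertices: (0, 0), (4.25, 0), (2.5, 3.5), (0, 6)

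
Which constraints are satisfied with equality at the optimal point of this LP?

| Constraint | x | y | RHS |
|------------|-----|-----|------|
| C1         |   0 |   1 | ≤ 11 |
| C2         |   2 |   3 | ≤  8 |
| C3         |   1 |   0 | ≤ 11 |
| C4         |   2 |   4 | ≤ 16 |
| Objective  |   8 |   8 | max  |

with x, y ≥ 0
Optimal: x = 4, y = 0
Slack at optimum:
  C1: slack = 11
  C2: slack = 0 (binding)
  C3: slack = 7
  C4: slack = 8
  x ≥ 0: x = 4
  y ≥ 0: y = 0 (binding)
Binding constraints: C2, y ≥ 0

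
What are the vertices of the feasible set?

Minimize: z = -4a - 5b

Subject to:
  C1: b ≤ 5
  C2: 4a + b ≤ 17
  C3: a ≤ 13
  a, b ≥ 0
Each vertex is the intersection of two constraint boundaries that also satisfies all remaining constraints:
  a = 0 and b = 0 → (0, 0)
  4a + b = 17 and b = 0 → (4.25, 0)
  b = 5 and 4a + b = 17 → (3, 5)
  b = 5 and a = 0 → (0, 5)

Vertices: (0, 0), (4.25, 0), (3, 5), (0, 5)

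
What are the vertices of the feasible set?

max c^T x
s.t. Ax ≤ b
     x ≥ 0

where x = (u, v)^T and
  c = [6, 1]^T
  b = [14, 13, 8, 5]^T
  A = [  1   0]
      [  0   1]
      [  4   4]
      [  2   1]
Each vertex is the intersection of two constraint boundaries that also satisfies all remaining constraints:
  u = 0 and v = 0 → (0, 0)
  4u + 4v = 8 and v = 0 → (2, 0)
  4u + 4v = 8 and u = 0 → (0, 2)

Vertices: (0, 0), (2, 0), (0, 2)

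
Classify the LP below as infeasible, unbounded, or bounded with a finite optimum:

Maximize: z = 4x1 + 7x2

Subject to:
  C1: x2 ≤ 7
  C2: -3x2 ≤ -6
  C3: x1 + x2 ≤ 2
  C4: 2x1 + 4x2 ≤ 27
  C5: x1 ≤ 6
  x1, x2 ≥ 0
The point (0, 2) satisfies every constraint, so the LP is feasible; the constraints give x1 ≤ 6 and x2 ≤ 7, which with x1, x2 ≥ 0 keep the feasible region inside a bounded box. A feasible, bounded LP attains a finite optimum at a vertex.

Feasible with finite optimum z* = 14 at (0, 2).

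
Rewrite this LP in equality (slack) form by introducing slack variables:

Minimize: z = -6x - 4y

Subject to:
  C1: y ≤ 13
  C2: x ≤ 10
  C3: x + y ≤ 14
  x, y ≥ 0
min z = -6x - 4y

s.t.
  y + s1 = 13
  x + s2 = 10
  x + y + s3 = 14
  x, y, s1, s2, s3 ≥ 0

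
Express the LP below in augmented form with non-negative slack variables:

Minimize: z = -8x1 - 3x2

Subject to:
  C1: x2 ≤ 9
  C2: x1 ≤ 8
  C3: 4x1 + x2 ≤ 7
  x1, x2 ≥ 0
min z = -8x1 - 3x2

s.t.
  x2 + s1 = 9
  x1 + s2 = 8
  4x1 + x2 + s3 = 7
  x1, x2, s1, s2, s3 ≥ 0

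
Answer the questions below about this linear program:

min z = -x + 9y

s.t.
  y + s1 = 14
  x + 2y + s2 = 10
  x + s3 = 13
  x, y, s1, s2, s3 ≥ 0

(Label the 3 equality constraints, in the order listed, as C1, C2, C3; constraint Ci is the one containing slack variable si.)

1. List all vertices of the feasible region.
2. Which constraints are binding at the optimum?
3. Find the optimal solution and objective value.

1. (0, 0), (10, 0), (0, 5)
2. C2, y ≥ 0
3. x = 10, y = 0, z = -10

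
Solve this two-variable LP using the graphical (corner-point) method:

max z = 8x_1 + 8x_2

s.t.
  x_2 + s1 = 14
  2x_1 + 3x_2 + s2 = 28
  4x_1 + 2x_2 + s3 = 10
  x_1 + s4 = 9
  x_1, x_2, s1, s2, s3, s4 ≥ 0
Each vertex is the intersection of two constraint boundaries that also satisfies all remaining constraints:
  x_1 = 0 and x_2 = 0 → (0, 0)
  4x_1 + 2x_2 = 10 and x_2 = 0 → (2.5, 0)
  4x_1 + 2x_2 = 10 and x_1 = 0 → (0, 5)

Evaluating z = 8x_1 + 8x_2 at each vertex:
  (0, 0): z = 0
  (2.5, 0): z = 20
  (0, 5): z = 40

The maximum is at (0, 5) with z = 40.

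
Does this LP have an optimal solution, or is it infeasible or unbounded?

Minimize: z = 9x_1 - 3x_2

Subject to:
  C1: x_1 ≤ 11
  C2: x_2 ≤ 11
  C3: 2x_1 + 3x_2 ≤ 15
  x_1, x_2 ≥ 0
The point (0, 5) satisfies every constraint, so the LP is feasible; the constraints give x_1 ≤ 11 and x_2 ≤ 11, which with x_1, x_2 ≥ 0 keep the feasible region inside a bounded box. A feasible, bounded LP attains a finite optimum at a vertex.

Evaluating z = 9x_1 - 3x_2 at each vertex:
  (0, 0): z = 0
  (7.5, 0): z = 67.5
  (0, 5): z = -15

The LP has an optimal solution: (0, 5) with z = -15.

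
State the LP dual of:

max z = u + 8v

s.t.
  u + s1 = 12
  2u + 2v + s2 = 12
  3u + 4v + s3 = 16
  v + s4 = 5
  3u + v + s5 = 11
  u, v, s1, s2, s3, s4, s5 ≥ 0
Minimize: z = 12y1 + 12y2 + 16y3 + 5y4 + 11y5

Subject to:
  C1: -y1 - 2y2 - 3y3 - 3y5 ≤ -1
  C2: -2y2 - 4y3 - y4 - y5 ≤ -8
  y1, y2, y3, y4, y5 ≥ 0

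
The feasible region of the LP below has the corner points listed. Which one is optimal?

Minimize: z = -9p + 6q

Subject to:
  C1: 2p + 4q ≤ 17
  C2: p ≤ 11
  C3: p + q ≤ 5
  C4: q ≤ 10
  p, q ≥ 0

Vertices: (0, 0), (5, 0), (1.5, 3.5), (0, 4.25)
Evaluating z = -9p + 6q at each vertex:
  (0, 0): z = 0
  (5, 0): z = -45
  (1.5, 3.5): z = 7.5
  (0, 4.25): z = 25.5

The smallest value is z = -45, attained at (5, 0).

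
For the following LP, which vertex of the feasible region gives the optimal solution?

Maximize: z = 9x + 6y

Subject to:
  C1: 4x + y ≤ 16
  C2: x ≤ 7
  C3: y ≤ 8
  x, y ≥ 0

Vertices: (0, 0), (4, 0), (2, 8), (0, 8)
Evaluating z = 9x + 6y at each vertex:
  (0, 0): z = 0
  (4, 0): z = 36
  (2, 8): z = 66
  (0, 8): z = 48

The largest value is z = 66, attained at (2, 8).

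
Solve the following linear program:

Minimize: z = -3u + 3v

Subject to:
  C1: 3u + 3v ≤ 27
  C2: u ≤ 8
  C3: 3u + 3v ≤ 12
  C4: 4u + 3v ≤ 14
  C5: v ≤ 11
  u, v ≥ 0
u = 3.5, v = 0, z = -10.5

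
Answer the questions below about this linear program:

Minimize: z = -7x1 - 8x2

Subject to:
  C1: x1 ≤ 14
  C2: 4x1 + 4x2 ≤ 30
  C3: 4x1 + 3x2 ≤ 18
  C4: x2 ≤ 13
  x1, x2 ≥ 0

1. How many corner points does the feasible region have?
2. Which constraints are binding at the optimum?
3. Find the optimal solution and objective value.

1. 3
2. C3, x1 ≥ 0
3. x1 = 0, x2 = 6, z = -48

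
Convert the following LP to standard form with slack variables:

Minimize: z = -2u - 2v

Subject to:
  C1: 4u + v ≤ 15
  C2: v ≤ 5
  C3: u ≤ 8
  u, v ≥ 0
min z = -2u - 2v

s.t.
  4u + v + s1 = 15
  v + s2 = 5
  u + s3 = 8
  u, v, s1, s2, s3 ≥ 0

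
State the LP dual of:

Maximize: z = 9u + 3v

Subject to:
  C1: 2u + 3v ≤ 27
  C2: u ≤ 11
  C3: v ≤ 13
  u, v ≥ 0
Minimize: z = 27y1 + 11y2 + 13y3

Subject to:
  C1: -2y1 - y2 ≤ -9
  C2: -3y1 - y3 ≤ -3
  y1, y2, y3 ≥ 0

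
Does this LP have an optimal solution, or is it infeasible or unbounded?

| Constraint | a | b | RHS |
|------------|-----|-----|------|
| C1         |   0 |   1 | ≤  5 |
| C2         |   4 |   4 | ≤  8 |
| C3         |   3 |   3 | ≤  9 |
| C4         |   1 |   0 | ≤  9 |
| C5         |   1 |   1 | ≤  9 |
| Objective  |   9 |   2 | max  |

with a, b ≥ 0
The point (2, 0) satisfies every constraint, so the LP is feasible; the constraints give a ≤ 9 and b ≤ 5, which with a, b ≥ 0 keep the feasible region inside a bounded box. A feasible, bounded LP attains a finite optimum at a vertex.

Evaluating z = 9a + 2b at each vertex:
  (0, 0): z = 0
  (2, 0): z = 18
  (0, 2): z = 4

The LP has an optimal solution: (2, 0) with z = 18.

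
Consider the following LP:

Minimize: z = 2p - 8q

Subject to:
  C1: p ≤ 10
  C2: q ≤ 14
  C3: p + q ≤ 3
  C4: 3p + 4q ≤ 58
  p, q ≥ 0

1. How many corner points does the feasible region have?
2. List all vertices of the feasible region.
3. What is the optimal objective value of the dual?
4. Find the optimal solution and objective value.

1. 3
2. (0, 0), (3, 0), (0, 3)
3. -24 (by strong duality, equal to the primal optimum)
4. p = 0, q = 3, z = -24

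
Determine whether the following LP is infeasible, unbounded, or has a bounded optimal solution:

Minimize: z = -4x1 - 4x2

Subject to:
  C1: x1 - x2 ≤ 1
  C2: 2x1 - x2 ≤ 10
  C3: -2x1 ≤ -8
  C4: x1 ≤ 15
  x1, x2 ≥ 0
Feasible point: (4, 3) satisfies every constraint, so the LP is feasible.
Direction d = (0, 1): for each constraint row a, a·d ≤ 0 —
  (1)(0) + (-1)(1) = -1 ≤ 0
  (2)(0) + (-1)(1) = -1 ≤ 0
  (-2)(0) + (0)(1) = 0 ≤ 0
  (1)(0) + (0)(1) = 0 ≤ 0
and d ≥ 0, so (4, 3) + t·d stays feasible for every t ≥ 0. Along this ray z = -4x1 - 4x2 changes by -4 per unit t, so z → −∞.

Unbounded — the objective can decrease without bound over the feasible region.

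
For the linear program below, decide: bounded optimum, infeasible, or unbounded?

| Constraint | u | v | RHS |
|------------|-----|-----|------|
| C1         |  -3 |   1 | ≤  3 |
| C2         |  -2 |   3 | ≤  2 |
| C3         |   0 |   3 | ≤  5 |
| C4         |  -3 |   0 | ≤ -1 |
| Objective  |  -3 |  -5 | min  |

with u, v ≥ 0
Feasible point: (1, 0) satisfies every constraint, so the LP is feasible.
Direction d = (1, 0): for each constraint row a, a·d ≤ 0 —
  (-3)(1) + (1)(0) = -3 ≤ 0
  (-2)(1) + (3)(0) = -2 ≤ 0
  (0)(1) + (3)(0) = 0 ≤ 0
  (-3)(1) + (0)(0) = -3 ≤ 0
and d ≥ 0, so (1, 0) + t·d stays feasible for every t ≥ 0. Along this ray z = -3u - 5v changes by -3 per unit t, so z → −∞.

Unbounded: there is a feasible ray along which z → −∞.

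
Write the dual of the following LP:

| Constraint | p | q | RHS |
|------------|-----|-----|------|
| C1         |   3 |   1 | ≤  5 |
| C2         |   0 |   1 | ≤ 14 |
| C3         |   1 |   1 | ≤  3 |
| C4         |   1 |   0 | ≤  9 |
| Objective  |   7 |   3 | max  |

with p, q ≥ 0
Minimize: z = 5y1 + 14y2 + 3y3 + 9y4

Subject to:
  C1: -3y1 - y3 - y4 ≤ -7
  C2: -y1 - y2 - y3 ≤ -3
  y1, y2, y3, y4 ≥ 0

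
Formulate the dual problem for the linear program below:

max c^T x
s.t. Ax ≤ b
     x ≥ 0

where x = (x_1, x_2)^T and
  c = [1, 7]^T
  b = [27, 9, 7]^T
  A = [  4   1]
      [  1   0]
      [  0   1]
Minimize: z = 27y1 + 9y2 + 7y3

Subject to:
  C1: -4y1 - y2 ≤ -1
  C2: -y1 - y3 ≤ -7
  y1, y2, y3 ≥ 0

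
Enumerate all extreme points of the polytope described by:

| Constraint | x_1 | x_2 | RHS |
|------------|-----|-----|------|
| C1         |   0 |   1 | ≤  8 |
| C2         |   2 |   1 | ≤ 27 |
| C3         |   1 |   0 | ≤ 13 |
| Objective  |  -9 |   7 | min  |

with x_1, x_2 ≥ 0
Each vertex is the intersection of two constraint boundaries that also satisfies all remaining constraints:
  x_1 = 0 and x_2 = 0 → (0, 0)
  x_1 = 13 and x_2 = 0 → (13, 0)
  2x_1 + x_2 = 27 and x_1 = 13 → (13, 1)
  x_2 = 8 and 2x_1 + x_2 = 27 → (9.5, 8)
  x_2 = 8 and x_1 = 0 → (0, 8)

Vertices: (0, 0), (13, 0), (13, 1), (9.5, 8), (0, 8)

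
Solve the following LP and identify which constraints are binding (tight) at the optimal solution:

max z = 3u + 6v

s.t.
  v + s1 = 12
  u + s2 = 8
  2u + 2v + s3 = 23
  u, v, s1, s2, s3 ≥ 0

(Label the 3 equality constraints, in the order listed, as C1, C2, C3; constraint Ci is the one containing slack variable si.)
Optimal: u = 0, v = 11.5
Binding: C3, u ≥ 0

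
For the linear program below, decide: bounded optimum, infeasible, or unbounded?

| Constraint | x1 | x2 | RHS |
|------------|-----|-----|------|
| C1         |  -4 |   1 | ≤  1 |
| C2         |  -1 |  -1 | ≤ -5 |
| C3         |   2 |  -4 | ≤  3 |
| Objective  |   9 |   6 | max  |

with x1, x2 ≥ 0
Feasible point: (1, 4) satisfies every constraint, so the LP is feasible.
Direction d = (1, 1): for each constraint row a, a·d ≤ 0 —
  (-4)(1) + (1)(1) = -3 ≤ 0
  (-1)(1) + (-1)(1) = -2 ≤ 0
  (2)(1) + (-4)(1) = -2 ≤ 0
and d ≥ 0, so (1, 4) + t·d stays feasible for every t ≥ 0. Along this ray z = 9x1 + 6x2 changes by 15 per unit t, so z → +∞.

Unbounded — the objective can increase without bound over the feasible region.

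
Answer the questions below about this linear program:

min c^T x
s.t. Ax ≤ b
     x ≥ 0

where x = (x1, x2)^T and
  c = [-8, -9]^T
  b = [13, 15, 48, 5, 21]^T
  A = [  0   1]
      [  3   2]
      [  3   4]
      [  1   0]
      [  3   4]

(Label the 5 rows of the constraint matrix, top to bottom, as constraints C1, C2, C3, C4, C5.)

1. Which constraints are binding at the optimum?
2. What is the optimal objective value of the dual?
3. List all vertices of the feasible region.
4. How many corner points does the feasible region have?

1. C2, C5
2. -51 (by strong duality, equal to the primal optimum)
3. (0, 0), (5, 0), (3, 3), (0, 5.25)
4. 4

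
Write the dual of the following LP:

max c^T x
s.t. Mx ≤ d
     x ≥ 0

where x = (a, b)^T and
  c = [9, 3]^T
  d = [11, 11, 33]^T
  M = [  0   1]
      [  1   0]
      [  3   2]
Minimize: z = 11y1 + 11y2 + 33y3

Subject to:
  C1: -y2 - 3y3 ≤ -9
  C2: -y1 - 2y3 ≤ -3
  y1, y2, y3 ≥ 0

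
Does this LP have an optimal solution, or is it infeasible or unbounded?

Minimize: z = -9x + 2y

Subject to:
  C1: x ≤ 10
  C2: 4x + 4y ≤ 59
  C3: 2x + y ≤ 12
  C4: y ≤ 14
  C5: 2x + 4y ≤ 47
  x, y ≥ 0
The point (6, 0) satisfies every constraint, so the LP is feasible; the constraints give x ≤ 10 and y ≤ 14, which with x, y ≥ 0 keep the feasible region inside a bounded box. A feasible, bounded LP attains a finite optimum at a vertex.

Bounded optimum: z* = -54 at (6, 0).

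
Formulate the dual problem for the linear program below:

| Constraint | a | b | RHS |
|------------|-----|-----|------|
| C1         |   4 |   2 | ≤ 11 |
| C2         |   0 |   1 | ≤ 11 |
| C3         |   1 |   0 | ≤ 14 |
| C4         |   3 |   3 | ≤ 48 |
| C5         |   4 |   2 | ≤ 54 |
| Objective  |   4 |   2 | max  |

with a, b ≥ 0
Minimize: z = 11y1 + 11y2 + 14y3 + 48y4 + 54y5

Subject to:
  C1: -4y1 - y3 - 3y4 - 4y5 ≤ -4
  C2: -2y1 - y2 - 3y4 - 2y5 ≤ -2
  y1, y2, y3, y4, y5 ≥ 0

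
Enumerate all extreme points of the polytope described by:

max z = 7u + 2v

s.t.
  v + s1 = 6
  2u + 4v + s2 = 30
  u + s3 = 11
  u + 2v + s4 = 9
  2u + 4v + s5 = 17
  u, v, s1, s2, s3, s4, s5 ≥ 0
Each vertex is the intersection of two constraint boundaries that also satisfies all remaining constraints:
  u = 0 and v = 0 → (0, 0)
  2u + 4v = 17 and v = 0 → (8.5, 0)
  2u + 4v = 17 and u = 0 → (0, 4.25)

Vertices: (0, 0), (8.5, 0), (0, 4.25)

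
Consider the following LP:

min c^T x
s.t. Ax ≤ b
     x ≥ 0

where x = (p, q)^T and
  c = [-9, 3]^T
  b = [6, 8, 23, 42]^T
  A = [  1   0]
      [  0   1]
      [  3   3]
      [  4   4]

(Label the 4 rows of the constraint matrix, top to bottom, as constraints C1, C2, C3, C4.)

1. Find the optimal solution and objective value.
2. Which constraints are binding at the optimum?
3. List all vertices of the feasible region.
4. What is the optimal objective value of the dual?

1. p = 6, q = 0, z = -54
2. C1, q ≥ 0
3. (0, 0), (6, 0), (6, 1.667), (0, 7.667)
4. -54 (by strong duality, equal to the primal optimum)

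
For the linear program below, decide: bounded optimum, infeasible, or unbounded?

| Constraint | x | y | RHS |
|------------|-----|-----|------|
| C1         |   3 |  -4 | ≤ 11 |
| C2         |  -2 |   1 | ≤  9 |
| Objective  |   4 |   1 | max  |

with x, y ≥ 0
Feasible point: (0, 0) satisfies every constraint, so the LP is feasible.
Direction d = (1, 1): for each constraint row a, a·d ≤ 0 —
  (3)(1) + (-4)(1) = -1 ≤ 0
  (-2)(1) + (1)(1) = -1 ≤ 0
and d ≥ 0, so (0, 0) + t·d stays feasible for every t ≥ 0. Along this ray z = 4x + y changes by 5 per unit t, so z → +∞.

The LP is unbounded; z can be made arbitrarily large.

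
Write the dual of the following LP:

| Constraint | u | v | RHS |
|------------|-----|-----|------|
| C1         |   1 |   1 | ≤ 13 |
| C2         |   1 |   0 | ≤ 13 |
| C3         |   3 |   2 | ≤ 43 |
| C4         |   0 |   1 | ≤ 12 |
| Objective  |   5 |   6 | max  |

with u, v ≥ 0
Minimize: z = 13y1 + 13y2 + 43y3 + 12y4

Subject to:
  C1: -y1 - y2 - 3y3 ≤ -5
  C2: -y1 - 2y3 - y4 ≤ -6
  y1, y2, y3, y4 ≥ 0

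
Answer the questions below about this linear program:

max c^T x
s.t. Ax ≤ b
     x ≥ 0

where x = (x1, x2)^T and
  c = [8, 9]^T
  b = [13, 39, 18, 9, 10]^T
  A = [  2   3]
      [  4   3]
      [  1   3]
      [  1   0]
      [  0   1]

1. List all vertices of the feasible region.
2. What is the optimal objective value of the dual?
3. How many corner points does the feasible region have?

1. (0, 0), (6.5, 0), (0, 4.333)
2. 52 (by strong duality, equal to the primal optimum)
3. 3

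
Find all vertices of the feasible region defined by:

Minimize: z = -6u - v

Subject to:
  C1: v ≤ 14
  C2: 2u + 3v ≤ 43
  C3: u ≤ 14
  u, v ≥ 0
Each vertex is the intersection of two constraint boundaries that also satisfies all remaining constraints:
  u = 0 and v = 0 → (0, 0)
  u = 14 and v = 0 → (14, 0)
  2u + 3v = 43 and u = 14 → (14, 5)
  v = 14 and 2u + 3v = 43 → (0.5, 14)
  v = 14 and u = 0 → (0, 14)

Vertices: (0, 0), (14, 0), (14, 5), (0.5, 14), (0, 14)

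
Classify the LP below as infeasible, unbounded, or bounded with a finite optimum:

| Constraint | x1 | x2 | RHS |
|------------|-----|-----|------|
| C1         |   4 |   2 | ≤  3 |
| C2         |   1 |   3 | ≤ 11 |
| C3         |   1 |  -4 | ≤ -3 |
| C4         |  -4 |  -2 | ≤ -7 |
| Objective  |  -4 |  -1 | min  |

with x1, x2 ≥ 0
C1 requires 4x1 + 2x2 ≤ 3, while C4 (-4x1 - 2x2 ≤ -7) is equivalent to 4x1 + 2x2 ≥ 7. Together they would need 7 ≤ 4x1 + 2x2 ≤ 3, which is impossible since 7 > 3. No point satisfies all constraints.

Infeasible — the constraint set is empty.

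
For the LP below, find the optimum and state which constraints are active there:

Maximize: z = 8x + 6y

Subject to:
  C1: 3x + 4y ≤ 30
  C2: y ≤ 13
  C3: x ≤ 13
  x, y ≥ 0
Optimal: x = 10, y = 0
Slack at optimum:
  C1: slack = 0 (binding)
  C2: slack = 13
  C3: slack = 3
  x ≥ 0: x = 10
  y ≥ 0: y = 0 (binding)
Binding constraints: C1, y ≥ 0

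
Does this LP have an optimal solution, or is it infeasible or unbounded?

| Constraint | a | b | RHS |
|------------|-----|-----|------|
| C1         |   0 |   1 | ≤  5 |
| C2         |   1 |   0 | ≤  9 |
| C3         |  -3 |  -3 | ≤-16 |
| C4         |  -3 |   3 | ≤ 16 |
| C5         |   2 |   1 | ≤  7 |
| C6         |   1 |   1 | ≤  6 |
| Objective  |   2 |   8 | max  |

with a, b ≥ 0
The point (1, 5) satisfies every constraint, so the LP is feasible; the constraints give a ≤ 9 and b ≤ 5, which with a, b ≥ 0 keep the feasible region inside a bounded box. A feasible, bounded LP attains a finite optimum at a vertex.

Evaluating z = 2a + 8b at each vertex:
  (1.667, 3.667): z = 32.67
  (1, 5): z = 42
  (0.3333, 5): z = 40.67

The LP has an optimal solution: (1, 5) with z = 42.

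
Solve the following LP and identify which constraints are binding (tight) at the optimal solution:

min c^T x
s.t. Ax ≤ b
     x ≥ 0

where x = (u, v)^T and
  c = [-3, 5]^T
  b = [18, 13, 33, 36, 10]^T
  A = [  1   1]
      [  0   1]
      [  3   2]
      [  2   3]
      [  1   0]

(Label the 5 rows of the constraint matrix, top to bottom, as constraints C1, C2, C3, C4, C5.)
Optimal: u = 10, v = 0
Slack at optimum:
  C1: slack = 8
  C2: slack = 13
  C3: slack = 3
  C4: slack = 16
  C5: slack = 0 (binding)
  u ≥ 0: u = 10
  v ≥ 0: v = 0 (binding)
Binding constraints: C5, v ≥ 0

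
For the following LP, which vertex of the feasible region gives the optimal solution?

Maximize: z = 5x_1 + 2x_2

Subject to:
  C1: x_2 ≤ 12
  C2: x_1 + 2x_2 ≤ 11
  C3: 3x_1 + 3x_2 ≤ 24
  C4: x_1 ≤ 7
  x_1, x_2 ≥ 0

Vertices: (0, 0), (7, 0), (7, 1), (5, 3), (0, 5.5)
(7, 1) with z = 37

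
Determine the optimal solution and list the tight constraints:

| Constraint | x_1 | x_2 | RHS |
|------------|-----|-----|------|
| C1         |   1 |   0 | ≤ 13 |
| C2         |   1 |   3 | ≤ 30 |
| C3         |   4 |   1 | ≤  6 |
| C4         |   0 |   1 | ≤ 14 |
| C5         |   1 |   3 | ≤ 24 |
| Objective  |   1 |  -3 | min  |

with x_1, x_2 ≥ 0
Optimal: x_1 = 0, x_2 = 6
Binding: C3, x_1 ≥ 0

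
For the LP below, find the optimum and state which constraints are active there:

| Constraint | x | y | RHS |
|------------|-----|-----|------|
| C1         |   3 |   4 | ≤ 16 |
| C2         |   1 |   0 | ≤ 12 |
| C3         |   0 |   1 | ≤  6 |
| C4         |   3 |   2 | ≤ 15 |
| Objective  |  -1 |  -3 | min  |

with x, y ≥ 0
Optimal: x = 0, y = 4
Binding: C1, x ≥ 0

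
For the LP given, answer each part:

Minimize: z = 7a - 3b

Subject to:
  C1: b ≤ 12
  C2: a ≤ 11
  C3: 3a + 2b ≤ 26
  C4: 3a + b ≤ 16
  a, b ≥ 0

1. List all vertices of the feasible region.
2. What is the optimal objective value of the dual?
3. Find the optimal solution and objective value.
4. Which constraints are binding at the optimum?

1. (0, 0), (5.333, 0), (2, 10), (0.6667, 12), (0, 12)
2. -36 (by strong duality, equal to the primal optimum)
3. a = 0, b = 12, z = -36
4. C1, a ≥ 0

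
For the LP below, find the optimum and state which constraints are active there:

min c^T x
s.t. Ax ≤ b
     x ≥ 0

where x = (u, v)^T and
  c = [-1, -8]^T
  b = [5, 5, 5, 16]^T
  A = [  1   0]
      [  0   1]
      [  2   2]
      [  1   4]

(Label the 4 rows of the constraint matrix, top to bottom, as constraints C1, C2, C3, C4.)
Optimal: u = 0, v = 2.5
Slack at optimum:
  C1: slack = 5
  C2: slack = 2.5
  C3: slack = 0 (binding)
  C4: slack = 6
  u ≥ 0: u = 0 (binding)
  v ≥ 0: v = 2.5
Binding constraints: C3, u ≥ 0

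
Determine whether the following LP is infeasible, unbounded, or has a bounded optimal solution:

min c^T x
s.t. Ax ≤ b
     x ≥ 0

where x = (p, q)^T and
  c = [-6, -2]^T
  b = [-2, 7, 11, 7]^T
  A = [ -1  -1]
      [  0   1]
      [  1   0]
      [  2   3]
The point (3.5, 0) satisfies every constraint, so the LP is feasible; the constraints give p ≤ 11 and q ≤ 7, which with p, q ≥ 0 keep the feasible region inside a bounded box. A feasible, bounded LP attains a finite optimum at a vertex.

Evaluating z = -6p - 2q at each vertex:
  (2, 0): z = -12
  (3.5, 0): z = -21
  (0, 2.333): z = -4.667
  (0, 2): z = -4

Feasible with finite optimum z* = -21 at (3.5, 0).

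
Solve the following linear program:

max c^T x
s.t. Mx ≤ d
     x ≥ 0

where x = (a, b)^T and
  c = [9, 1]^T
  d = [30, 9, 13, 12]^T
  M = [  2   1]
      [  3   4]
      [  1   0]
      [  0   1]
a = 3, b = 0, z = 27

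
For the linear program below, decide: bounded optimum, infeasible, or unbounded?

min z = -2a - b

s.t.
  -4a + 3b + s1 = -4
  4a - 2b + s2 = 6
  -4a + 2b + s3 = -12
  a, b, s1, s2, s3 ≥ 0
The row 4a - 2b + s2 = 6 with s2 ≥ 0 requires 4a - 2b ≤ 6, while the row -4a + 2b + s3 = -12 with s3 ≥ 0 is equivalent to 4a - 2b ≥ 12. Together they would need 12 ≤ 4a - 2b ≤ 6, which is impossible since 12 > 6. No point satisfies all constraints.

Infeasible — the constraint set is empty.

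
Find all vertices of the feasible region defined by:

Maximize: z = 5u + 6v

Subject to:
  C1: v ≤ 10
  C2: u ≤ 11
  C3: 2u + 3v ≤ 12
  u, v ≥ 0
Each vertex is the intersection of two constraint boundaries that also satisfies all remaining constraints:
  u = 0 and v = 0 → (0, 0)
  2u + 3v = 12 and v = 0 → (6, 0)
  2u + 3v = 12 and u = 0 → (0, 4)

Vertices: (0, 0), (6, 0), (0, 4)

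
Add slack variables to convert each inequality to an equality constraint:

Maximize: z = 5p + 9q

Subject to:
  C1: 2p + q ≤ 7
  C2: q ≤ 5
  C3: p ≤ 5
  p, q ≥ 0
max z = 5p + 9q

s.t.
  2p + q + s1 = 7
  q + s2 = 5
  p + s3 = 5
  p, q, s1, s2, s3 ≥ 0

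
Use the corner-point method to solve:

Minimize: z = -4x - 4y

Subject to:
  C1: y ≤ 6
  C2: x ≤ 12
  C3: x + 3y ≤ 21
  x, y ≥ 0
x = 12, y = 3, z = -60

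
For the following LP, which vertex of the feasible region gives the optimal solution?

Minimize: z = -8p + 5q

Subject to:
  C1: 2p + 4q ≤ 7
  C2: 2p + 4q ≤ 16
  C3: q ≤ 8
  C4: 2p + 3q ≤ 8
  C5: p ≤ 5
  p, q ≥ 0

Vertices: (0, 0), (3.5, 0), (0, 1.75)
Evaluating z = -8p + 5q at each vertex:
  (0, 0): z = 0
  (3.5, 0): z = -28
  (0, 1.75): z = 8.75

The smallest value is z = -28, attained at (3.5, 0).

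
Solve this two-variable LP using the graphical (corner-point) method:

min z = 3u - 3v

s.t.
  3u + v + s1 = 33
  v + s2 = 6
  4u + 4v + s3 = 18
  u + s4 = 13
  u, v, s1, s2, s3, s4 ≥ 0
Each vertex is the intersection of two constraint boundaries that also satisfies all remaining constraints:
  u = 0 and v = 0 → (0, 0)
  4u + 4v = 18 and v = 0 → (4.5, 0)
  4u + 4v = 18 and u = 0 → (0, 4.5)

Evaluating z = 3u - 3v at each vertex:
  (0, 0): z = 0
  (4.5, 0): z = 13.5
  (0, 4.5): z = -13.5

The minimum is at (0, 4.5) with z = -13.5.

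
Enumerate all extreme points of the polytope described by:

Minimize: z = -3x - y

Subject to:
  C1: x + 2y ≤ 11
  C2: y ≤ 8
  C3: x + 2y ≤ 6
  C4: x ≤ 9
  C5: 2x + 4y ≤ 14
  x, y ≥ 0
Each vertex is the intersection of two constraint boundaries that also satisfies all remaining constraints:
  x = 0 and y = 0 → (0, 0)
  x + 2y = 6 and y = 0 → (6, 0)
  x + 2y = 6 and x = 0 → (0, 3)

Vertices: (0, 0), (6, 0), (0, 3)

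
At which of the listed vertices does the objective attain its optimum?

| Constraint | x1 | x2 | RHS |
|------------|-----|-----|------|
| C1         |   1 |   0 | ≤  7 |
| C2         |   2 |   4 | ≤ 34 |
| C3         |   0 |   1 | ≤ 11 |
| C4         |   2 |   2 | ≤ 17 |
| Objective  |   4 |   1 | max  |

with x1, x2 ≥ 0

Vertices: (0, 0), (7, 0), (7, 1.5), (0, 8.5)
(7, 1.5) with z = 29.5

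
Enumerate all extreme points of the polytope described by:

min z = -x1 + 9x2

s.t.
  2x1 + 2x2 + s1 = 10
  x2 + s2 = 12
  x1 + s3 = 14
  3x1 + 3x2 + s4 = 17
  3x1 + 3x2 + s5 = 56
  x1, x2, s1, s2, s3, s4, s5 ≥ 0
Each vertex is the intersection of two constraint boundaries that also satisfies all remaining constraints:
  x1 = 0 and x2 = 0 → (0, 0)
  2x1 + 2x2 = 10 and x2 = 0 → (5, 0)
  2x1 + 2x2 = 10 and x1 = 0 → (0, 5)

Vertices: (0, 0), (5, 0), (0, 5)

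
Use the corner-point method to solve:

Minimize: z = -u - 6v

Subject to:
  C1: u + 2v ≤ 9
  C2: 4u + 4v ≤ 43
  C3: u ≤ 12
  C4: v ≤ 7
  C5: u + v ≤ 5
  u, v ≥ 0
Each vertex is the intersection of two constraint boundaries that also satisfies all remaining constraints:
  u = 0 and v = 0 → (0, 0)
  u + v = 5 and v = 0 → (5, 0)
  u + 2v = 9 and u + v = 5 → (1, 4)
  u + 2v = 9 and u = 0 → (0, 4.5)

Evaluating z = -u - 6v at each vertex:
  (0, 0): z = 0
  (5, 0): z = -5
  (1, 4): z = -25
  (0, 4.5): z = -27

The minimum is at (0, 4.5) with z = -27.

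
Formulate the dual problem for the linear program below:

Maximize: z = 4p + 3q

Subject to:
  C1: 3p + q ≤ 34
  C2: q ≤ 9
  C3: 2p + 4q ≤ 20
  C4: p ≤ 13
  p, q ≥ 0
Minimize: z = 34y1 + 9y2 + 20y3 + 13y4

Subject to:
  C1: -3y1 - 2y3 - y4 ≤ -4
  C2: -y1 - y2 - 4y3 ≤ -3
  y1, y2, y3, y4 ≥ 0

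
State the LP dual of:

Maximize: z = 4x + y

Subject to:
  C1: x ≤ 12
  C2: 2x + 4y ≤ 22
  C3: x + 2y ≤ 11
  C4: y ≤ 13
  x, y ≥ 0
Minimize: z = 12y1 + 22y2 + 11y3 + 13y4

Subject to:
  C1: -y1 - 2y2 - y3 ≤ -4
  C2: -4y2 - 2y3 - y4 ≤ -1
  y1, y2, y3, y4 ≥ 0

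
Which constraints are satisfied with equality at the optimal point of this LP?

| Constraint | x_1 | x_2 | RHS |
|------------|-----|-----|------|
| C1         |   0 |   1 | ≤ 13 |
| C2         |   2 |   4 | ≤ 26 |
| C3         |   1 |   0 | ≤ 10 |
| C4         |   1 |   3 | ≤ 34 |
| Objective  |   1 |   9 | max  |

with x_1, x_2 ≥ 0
Optimal: x_1 = 0, x_2 = 6.5
Binding: C2, x_1 ≥ 0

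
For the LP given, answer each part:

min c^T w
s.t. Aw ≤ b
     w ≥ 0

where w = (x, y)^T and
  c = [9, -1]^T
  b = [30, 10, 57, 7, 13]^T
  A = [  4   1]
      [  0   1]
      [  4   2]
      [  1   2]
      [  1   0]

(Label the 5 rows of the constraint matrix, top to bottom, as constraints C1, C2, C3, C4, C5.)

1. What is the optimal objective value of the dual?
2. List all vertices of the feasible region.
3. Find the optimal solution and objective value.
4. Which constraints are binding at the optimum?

1. -3.5 (by strong duality, equal to the primal optimum)
2. (0, 0), (7, 0), (0, 3.5)
3. x = 0, y = 3.5, z = -3.5
4. C4, x ≥ 0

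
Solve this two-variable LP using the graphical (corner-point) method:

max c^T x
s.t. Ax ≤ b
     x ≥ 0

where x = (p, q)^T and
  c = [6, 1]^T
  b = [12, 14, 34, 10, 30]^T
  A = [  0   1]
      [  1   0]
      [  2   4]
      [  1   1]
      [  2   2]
Each vertex is the intersection of two constraint boundaries that also satisfies all remaining constraints:
  p = 0 and q = 0 → (0, 0)
  p + q = 10 and q = 0 → (10, 0)
  2p + 4q = 34 and p + q = 10 → (3, 7)
  2p + 4q = 34 and p = 0 → (0, 8.5)

Evaluating z = 6p + q at each vertex:
  (0, 0): z = 0
  (10, 0): z = 60
  (3, 7): z = 25
  (0, 8.5): z = 8.5

The maximum is at (10, 0) with z = 60.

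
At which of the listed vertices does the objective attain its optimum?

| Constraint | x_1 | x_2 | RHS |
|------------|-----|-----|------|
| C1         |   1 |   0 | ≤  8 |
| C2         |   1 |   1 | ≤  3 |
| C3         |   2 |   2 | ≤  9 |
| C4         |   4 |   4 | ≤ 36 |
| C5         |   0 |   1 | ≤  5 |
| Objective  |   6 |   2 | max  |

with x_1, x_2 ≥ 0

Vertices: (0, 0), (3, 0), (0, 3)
Evaluating z = 6x_1 + 2x_2 at each vertex:
  (0, 0): z = 0
  (3, 0): z = 18
  (0, 3): z = 6

The largest value is z = 18, attained at (3, 0).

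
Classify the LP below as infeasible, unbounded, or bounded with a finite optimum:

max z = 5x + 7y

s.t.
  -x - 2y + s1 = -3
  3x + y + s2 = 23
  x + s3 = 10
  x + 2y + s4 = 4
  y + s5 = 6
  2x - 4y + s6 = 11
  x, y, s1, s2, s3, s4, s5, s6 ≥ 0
The point (4, 0) satisfies every constraint, so the LP is feasible; the constraints give x ≤ 10 and y ≤ 6, which with x, y ≥ 0 keep the feasible region inside a bounded box. A feasible, bounded LP attains a finite optimum at a vertex.

Evaluating z = 5x + 7y at each vertex:
  (3, 0): z = 15
  (4, 0): z = 20
  (0, 2): z = 14
  (0, 1.5): z = 10.5

Feasible with finite optimum z* = 20 at (4, 0).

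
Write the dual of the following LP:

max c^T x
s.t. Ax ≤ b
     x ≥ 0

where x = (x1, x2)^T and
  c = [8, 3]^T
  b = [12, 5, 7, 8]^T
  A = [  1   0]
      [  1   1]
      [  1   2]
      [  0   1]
Minimize: z = 12y1 + 5y2 + 7y3 + 8y4

Subject to:
  C1: -y1 - y2 - y3 ≤ -8
  C2: -y2 - 2y3 - y4 ≤ -3
  y1, y2, y3, y4 ≥ 0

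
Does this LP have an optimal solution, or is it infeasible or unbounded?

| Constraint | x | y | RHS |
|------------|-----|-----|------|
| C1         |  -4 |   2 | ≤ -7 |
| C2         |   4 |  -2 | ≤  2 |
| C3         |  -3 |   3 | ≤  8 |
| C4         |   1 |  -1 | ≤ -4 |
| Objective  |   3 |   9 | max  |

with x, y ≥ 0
C2 requires 4x - 2y ≤ 2, while C1 (-4x + 2y ≤ -7) is equivalent to 4x - 2y ≥ 7. Together they would need 7 ≤ 4x - 2y ≤ 2, which is impossible since 7 > 2. No point satisfies all constraints.

Infeasible: no point satisfies all constraints simultaneously.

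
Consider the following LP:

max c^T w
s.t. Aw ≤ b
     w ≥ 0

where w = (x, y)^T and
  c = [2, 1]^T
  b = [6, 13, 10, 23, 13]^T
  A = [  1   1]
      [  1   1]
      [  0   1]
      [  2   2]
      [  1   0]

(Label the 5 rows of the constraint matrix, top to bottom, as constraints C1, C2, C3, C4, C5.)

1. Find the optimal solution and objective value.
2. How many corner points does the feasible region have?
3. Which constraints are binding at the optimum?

1. x = 6, y = 0, z = 12
2. 3
3. C1, y ≥ 0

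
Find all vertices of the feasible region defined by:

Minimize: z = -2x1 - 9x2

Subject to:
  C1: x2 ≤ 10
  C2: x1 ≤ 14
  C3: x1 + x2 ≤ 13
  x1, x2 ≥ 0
Each vertex is the intersection of two constraint boundaries that also satisfies all remaining constraints:
  x1 = 0 and x2 = 0 → (0, 0)
  x1 + x2 = 13 and x2 = 0 → (13, 0)
  x2 = 10 and x1 + x2 = 13 → (3, 10)
  x2 = 10 and x1 = 0 → (0, 10)

Vertices: (0, 0), (13, 0), (3, 10), (0, 10)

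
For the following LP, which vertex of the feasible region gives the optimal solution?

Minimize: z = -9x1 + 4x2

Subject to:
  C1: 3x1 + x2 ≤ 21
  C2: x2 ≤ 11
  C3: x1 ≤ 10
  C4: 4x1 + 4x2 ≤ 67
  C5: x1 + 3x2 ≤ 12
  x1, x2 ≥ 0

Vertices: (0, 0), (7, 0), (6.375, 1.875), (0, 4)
(7, 0) with z = -63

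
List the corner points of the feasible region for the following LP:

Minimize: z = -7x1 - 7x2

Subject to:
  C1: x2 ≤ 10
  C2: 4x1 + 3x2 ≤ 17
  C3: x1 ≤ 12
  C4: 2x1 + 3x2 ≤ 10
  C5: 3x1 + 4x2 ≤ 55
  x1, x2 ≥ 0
Each vertex is the intersection of two constraint boundaries that also satisfies all remaining constraints:
  x1 = 0 and x2 = 0 → (0, 0)
  4x1 + 3x2 = 17 and x2 = 0 → (4.25, 0)
  4x1 + 3x2 = 17 and 2x1 + 3x2 = 10 → (3.5, 1)
  2x1 + 3x2 = 10 and x1 = 0 → (0, 3.333)

Vertices: (0, 0), (4.25, 0), (3.5, 1), (0, 3.333)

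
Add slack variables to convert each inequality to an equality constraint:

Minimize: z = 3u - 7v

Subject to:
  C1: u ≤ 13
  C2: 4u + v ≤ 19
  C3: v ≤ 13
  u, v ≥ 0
min z = 3u - 7v

s.t.
  u + s1 = 13
  4u + v + s2 = 19
  v + s3 = 13
  u, v, s1, s2, s3 ≥ 0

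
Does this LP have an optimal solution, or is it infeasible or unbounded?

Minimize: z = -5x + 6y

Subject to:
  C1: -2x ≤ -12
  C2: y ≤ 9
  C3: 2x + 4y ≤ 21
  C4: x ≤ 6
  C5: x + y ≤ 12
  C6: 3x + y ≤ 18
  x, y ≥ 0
The point (6, 0) satisfies every constraint, so the LP is feasible; the constraints give x ≤ 6 and y ≤ 9, which with x, y ≥ 0 keep the feasible region inside a bounded box. A feasible, bounded LP attains a finite optimum at a vertex.

The LP has an optimal solution: (6, 0) with z = -30.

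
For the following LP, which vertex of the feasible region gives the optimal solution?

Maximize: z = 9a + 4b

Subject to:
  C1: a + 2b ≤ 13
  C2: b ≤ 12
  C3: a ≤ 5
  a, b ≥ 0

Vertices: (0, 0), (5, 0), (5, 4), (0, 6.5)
Evaluating z = 9a + 4b at each vertex:
  (0, 0): z = 0
  (5, 0): z = 45
  (5, 4): z = 61
  (0, 6.5): z = 26

The largest value is z = 61, attained at (5, 4).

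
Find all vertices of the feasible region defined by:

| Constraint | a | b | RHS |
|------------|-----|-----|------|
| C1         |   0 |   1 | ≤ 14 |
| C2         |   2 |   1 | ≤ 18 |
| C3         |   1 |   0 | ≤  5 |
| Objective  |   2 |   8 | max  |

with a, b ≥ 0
Each vertex is the intersection of two constraint boundaries that also satisfies all remaining constraints:
  a = 0 and b = 0 → (0, 0)
  a = 5 and b = 0 → (5, 0)
  2a + b = 18 and a = 5 → (5, 8)
  b = 14 and 2a + b = 18 → (2, 14)
  b = 14 and a = 0 → (0, 14)

Vertices: (0, 0), (5, 0), (5, 8), (2, 14), (0, 14)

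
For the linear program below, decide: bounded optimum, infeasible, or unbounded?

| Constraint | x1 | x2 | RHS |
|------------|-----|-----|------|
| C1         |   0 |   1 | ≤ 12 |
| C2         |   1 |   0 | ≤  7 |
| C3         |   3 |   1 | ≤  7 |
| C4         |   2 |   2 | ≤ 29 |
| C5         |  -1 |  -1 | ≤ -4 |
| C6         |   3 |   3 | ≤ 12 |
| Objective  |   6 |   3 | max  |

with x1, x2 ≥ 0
The point (1.5, 2.5) satisfies every constraint, so the LP is feasible; the constraints give x1 ≤ 7 and x2 ≤ 12, which with x1, x2 ≥ 0 keep the feasible region inside a bounded box. A feasible, bounded LP attains a finite optimum at a vertex.

Evaluating z = 6x1 + 3x2 at each vertex:
  (1.5, 2.5): z = 16.5
  (0, 4): z = 12

Feasible with finite optimum z* = 16.5 at (1.5, 2.5).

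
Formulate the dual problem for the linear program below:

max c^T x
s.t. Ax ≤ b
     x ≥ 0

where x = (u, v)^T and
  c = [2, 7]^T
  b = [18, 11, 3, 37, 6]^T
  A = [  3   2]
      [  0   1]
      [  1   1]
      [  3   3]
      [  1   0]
Minimize: z = 18y1 + 11y2 + 3y3 + 37y4 + 6y5

Subject to:
  C1: -3y1 - y3 - 3y4 - y5 ≤ -2
  C2: -2y1 - y2 - y3 - 3y4 ≤ -7
  y1, y2, y3, y4, y5 ≥ 0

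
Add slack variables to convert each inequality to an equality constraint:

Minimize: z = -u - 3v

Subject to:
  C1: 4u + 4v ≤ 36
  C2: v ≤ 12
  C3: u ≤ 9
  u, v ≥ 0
min z = -u - 3v

s.t.
  4u + 4v + s1 = 36
  v + s2 = 12
  u + s3 = 9
  u, v, s1, s2, s3 ≥ 0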